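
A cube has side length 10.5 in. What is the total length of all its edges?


Shape: cube
Side s = 10.5 in
A cube has 12 edges, all equal.
Formula: total edge length = 12 * s
Total = 12 * 10.5
Total = 126
126 in


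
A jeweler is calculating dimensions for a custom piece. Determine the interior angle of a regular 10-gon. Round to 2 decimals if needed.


Shape: regular decagon (10 sides)
Formula: interior angle = (n - 2) * 180 / n
(n - 2) = 8
(n - 2) * 180 = 1440
angle = 1440 / 10
angle = 144
144 degrees


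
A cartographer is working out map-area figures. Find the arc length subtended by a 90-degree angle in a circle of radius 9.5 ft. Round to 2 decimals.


Shape: circular arc
Radius r = 9.5 ft, Angle = 90 degrees
Formula: L = (angle/360) * 2 * pi * r
2 * pi * r = 19 * pi
L = (90/360) * 19 * pi
L = 4.75 * pi
L = 14.92
14.92 ft


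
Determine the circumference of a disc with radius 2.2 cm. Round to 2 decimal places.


Shape: circle
Radius r = 2.2 cm
Formula: C = 2 * pi * r
C = 2 * pi * 2.2
C = 4.4 * pi
C = 13.82
13.82 cm


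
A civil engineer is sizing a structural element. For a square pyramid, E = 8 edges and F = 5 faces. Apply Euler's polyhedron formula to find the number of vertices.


Polyhedron: square pyramid
Euler's formula for convex polyhedra: V - E + F = 2
Given: E = 8 edges and F = 5 faces
Solve for V:
V = 2 + E - F = 2 + 8 - 5 = 5
5 vertices


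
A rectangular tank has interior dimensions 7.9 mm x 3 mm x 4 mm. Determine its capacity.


Shape: rectangular prism
l = 7.9 mm, w = 3 mm, h = 4 mm
Formula: V = l * w * h
V = 7.9 * 3 * 4
V = 23.7 * 4
V = 94.8
94.8 mm^3


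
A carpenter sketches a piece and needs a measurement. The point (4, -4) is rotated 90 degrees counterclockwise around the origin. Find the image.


Transformation: rotation about the origin
Original point: (4, -4)
Rule for 90 deg counterclockwise: (x, y) -> (-y, x)
Apply: (4, -4) -> (4, 4)
(4, 4)


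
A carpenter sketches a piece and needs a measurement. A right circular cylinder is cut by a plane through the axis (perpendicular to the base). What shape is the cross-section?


Solid: right circular cylinder
Cutting plane: through the axis (perpendicular to the base)
Visualize the intersection of the plane with the solid's surface.
The boundary of the cut region is a rectangle.
rectangle


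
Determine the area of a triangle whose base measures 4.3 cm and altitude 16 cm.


Shape: triangle
Base b = 4.3 cm, Height h = 16 cm
Formula: A = (1/2) * b * h
A = 0.5 * 4.3 * 16
A = 0.5 * 68.8
A = 34.4
34.4 cm^2


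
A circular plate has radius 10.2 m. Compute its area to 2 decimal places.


Shape: circle
Radius r = 10.2 m
Formula: A = pi * r^2
r^2 = 10.2^2 = 104.04
A = pi * 104.04
A = 326.85
326.85 m^2


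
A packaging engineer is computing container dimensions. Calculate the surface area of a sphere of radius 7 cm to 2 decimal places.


Shape: sphere
Radius r = 7 cm
Formula: SA = 4 * pi * r^2
r^2 = 49
SA = 4 * pi * 49
SA = 196 * pi
SA = 615.75
615.75 cm^2


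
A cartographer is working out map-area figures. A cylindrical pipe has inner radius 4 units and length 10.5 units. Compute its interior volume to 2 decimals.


Shape: cylinder
Radius r = 4 units, Height h = 10.5 units
Formula: V = pi * r^2 * h
r^2 = 16
V = pi * 16 * 10.5
V = 168 * pi
V = 527.79
527.79 units^3


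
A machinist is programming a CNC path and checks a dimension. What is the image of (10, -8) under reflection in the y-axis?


Transformation: reflection
Original point: (10, -8)
Rule for reflection over the y-axis: (x, y) -> (-x, y)
Apply: (10, -8) -> (-10, -8)
(-10, -8)


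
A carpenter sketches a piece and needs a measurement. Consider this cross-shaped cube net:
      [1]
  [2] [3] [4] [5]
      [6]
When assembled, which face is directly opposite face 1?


Net: cross layout. Take square 3 as the base (bottom).
Fold the four squares in the horizontal row up around 3: 2 -> left, 4 -> right, 5 wraps to the top.
Fold 1 and 6 up from 3: 1 -> back, 6 -> front.
Opposite pairs are therefore: (1, 6), (2, 4), (3, 5).
Face 1 is opposite face 6.
face 6


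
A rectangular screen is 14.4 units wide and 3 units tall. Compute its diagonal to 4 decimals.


Shape: rectangle (diagonal via Pythagoras)
Sides: 14.4 units and 3 units
Formula: d = sqrt(l^2 + w^2)
l^2 = 207.36, w^2 = 9
l^2 + w^2 = 216.36
d = sqrt(216.36)
d = 14.7092
14.7092 units


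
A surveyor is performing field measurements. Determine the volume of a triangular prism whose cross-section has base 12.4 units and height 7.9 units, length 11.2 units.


Shape: triangular prism
Triangle base = 12.4 units, triangle height = 7.9 units, prism length L = 11.2 units
Formula: V = (1/2 * b * h_tri) * L
Cross-section area = 0.5 * 12.4 * 7.9 = 48.98
V = 48.98 * 11.2
V = 548.576
548.576 units^3


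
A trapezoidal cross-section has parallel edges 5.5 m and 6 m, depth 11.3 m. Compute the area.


Shape: trapezoid
Parallel sides a = 5.5 m, b = 6 m; Height h = 11.3 m
Formula: A = (a + b) * h / 2
a + b = 5.5 + 6 = 11.5
A = 11.5 * 11.3 / 2
A = 129.95 / 2
A = 64.975
64.975 m^2


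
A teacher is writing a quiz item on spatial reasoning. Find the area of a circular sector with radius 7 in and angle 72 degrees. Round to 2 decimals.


Shape: circular sector
Radius r = 7 in, Angle = 72 degrees
Formula: A = (angle/360) * pi * r^2
r^2 = 49
Fraction of circle = 72/360
A = (72/360) * pi * 49
A = 9.8 * pi
A = 30.79
30.79 in^2


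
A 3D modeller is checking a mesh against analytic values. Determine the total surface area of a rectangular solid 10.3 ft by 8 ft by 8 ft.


Shape: rectangular prism
l = 10.3 ft, w = 8 ft, h = 8 ft
Formula: SA = 2(lw + lh + wh)
lw = 82.4, lh = 82.4, wh = 64
lw + lh + wh = 228.8
SA = 2 * 228.8
SA = 457.6
457.6 ft^2


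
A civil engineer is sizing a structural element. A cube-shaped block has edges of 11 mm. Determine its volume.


Shape: cube
Side s = 11 mm
Formula: V = s^3
V = 11 * 11 * 11
V = 121 * 11
V = 1331
1331 mm^3


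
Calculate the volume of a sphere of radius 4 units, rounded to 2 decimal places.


Shape: sphere
Radius r = 4 units
Formula: V = (4/3) * pi * r^3
r^3 = 64
(4/3) * 64 = 85.333333
V = 85.333333 * pi
V = 268.08
268.08 units^3


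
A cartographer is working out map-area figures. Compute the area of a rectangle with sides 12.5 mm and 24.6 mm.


Shape: rectangle
Length l = 12.5 mm, Width w = 24.6 mm
Formula: A = l * w
A = 12.5 * 24.6
A = 307.5
307.5 mm^2


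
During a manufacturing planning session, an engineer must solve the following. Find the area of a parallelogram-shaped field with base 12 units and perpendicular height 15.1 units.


Shape: parallelogram
Base b = 12 units, Height h = 15.1 units
Formula: A = b * h
A = 12 * 15.1
A = 181.2
181.2 units^2


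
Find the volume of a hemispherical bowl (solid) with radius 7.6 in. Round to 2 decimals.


Shape: hemisphere (half of a sphere)
Radius r = 7.6 in
Formula: V = (1/2) * (4/3) * pi * r^3 = (2/3) * pi * r^3
r^3 = 438.976
(2/3) * 438.976 = 292.650667
V = 292.650667 * pi
V = 919.39
919.39 in^3


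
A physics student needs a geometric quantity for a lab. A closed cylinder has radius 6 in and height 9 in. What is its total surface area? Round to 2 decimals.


Shape: closed cylinder
Radius r = 6 in, Height h = 9 in
Formula: SA = 2*pi*r^2 + 2*pi*r*h = 2*pi*r*(r + h)
r + h = 15
2 * r * (r + h) = 2 * 6 * 15 = 180
SA = 180 * pi
SA = 565.49
565.49 in^2


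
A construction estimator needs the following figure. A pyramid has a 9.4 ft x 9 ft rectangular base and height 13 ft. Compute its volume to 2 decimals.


Shape: rectangular pyramid
Base: 9.4 ft x 9 ft, Height h = 13 ft
Formula: V = (1/3) * base_area * h
base_area = 9.4 * 9 = 84.6
base_area * h = 84.6 * 13 = 1099.8
V = 1099.8 / 3
V = 366.6
366.6 ft^3


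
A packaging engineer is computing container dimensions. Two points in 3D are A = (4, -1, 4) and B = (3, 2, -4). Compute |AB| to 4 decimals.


3D distance between two points
P1 = (4, -1, 4), P2 = (3, 2, -4)
Formula: d = sqrt((x2-x1)^2 + (y2-y1)^2 + (z2-z1)^2)
dx = 3 - 4 = -1
dy = 2 - -1 = 3
dz = -4 - 4 = -8
dx^2 + dy^2 + dz^2 = 1 + 9 + 64 = 74
d = sqrt(74)
d = 8.6023
8.6023 units


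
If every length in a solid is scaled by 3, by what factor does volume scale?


Linear scale factor k = 3
Rule: under a linear scaling by k, volumes scale by k^3.
k^3 = 3 * 3 * 3
k^3 = 9 * 3
k^3 = 27
Volume scales by a factor of 27.
27 (dimensionless)


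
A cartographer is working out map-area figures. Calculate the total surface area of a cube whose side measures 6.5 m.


Shape: cube
Side s = 6.5 m
A cube has 6 square faces.
Formula: SA = 6 * s^2
s^2 = 42.25
SA = 6 * 42.25
SA = 253.5
253.5 m^2


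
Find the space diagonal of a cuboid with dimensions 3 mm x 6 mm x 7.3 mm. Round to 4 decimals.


Shape: rectangular box (space diagonal)
l = 3 mm, w = 6 mm, h = 7.3 mm
Visualize: the diagonal of the base, then a right triangle with that diagonal and the height.
Formula: d = sqrt(l^2 + w^2 + h^2)
l^2 + w^2 + h^2 = 9 + 36 + 53.29 = 98.29
d = sqrt(98.29)
d = 9.9141
9.9141 mm


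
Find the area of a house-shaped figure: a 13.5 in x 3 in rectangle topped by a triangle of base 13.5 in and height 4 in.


Composite shape: rectangle + triangle
Rectangle area = 13.5 * 3 = 40.5
Triangle area = 0.5 * 13.5 * 4 = 27
Total = 40.5 + 27
Total = 67.5
67.5 in^2


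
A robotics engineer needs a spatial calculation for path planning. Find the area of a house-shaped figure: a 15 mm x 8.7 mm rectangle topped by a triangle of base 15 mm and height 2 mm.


Composite shape: rectangle + triangle
Rectangle area = 15 * 8.7 = 130.5
Triangle area = 0.5 * 15 * 2 = 15
Total = 130.5 + 15
Total = 145.5
145.5 mm^2


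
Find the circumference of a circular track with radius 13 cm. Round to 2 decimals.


Shape: circle
Radius r = 13 cm
Formula: C = 2 * pi * r
C = 2 * pi * 13
C = 26 * pi
C = 81.68
81.68 cm


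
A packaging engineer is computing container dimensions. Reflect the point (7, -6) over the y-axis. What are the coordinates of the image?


Transformation: reflection
Original point: (7, -6)
Rule for reflection over the y-axis: (x, y) -> (-x, y)
Apply: (7, -6) -> (-7, -6)
(-7, -6)


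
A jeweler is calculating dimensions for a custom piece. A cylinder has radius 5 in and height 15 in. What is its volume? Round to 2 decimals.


Shape: cylinder
Radius r = 5 in, Height h = 15 in
Formula: V = pi * r^2 * h
r^2 = 25
V = pi * 25 * 15
V = 375 * pi
V = 1178.1
1178.1 in^3


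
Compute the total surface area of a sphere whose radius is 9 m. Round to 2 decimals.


Shape: sphere
Radius r = 9 m
Formula: SA = 4 * pi * r^2
r^2 = 81
SA = 4 * pi * 81
SA = 324 * pi
SA = 1017.88
1017.88 m^2


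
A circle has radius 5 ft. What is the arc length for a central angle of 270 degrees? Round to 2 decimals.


Shape: circular arc
Radius r = 5 ft, Angle = 270 degrees
Formula: L = (angle/360) * 2 * pi * r
2 * pi * r = 10 * pi
L = (270/360) * 10 * pi
L = 7.5 * pi
L = 23.56
23.56 ft


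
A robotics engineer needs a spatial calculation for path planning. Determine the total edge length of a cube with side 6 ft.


Shape: cube
Side s = 6 ft
A cube has 12 edges, all equal.
Formula: total edge length = 12 * s
Total = 12 * 6
Total = 72
72 ft


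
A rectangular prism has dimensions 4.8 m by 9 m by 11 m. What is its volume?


Shape: rectangular prism
l = 4.8 m, w = 9 m, h = 11 m
Formula: V = l * w * h
V = 4.8 * 9 * 11
V = 43.2 * 11
V = 475.2
475.2 m^3


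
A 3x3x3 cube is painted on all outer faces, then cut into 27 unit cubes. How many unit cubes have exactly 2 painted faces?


Large cube: 3 x 3 x 3, cut into unit cubes.
n = 3, so n - 2 = 1
Cubes with 2 painted faces lie along the edges, excluding corners.
A cube has 12 edges; each contributes (n - 2) = 1 such cubes.
Count = 12 * 1 = 12
12 unit cubes


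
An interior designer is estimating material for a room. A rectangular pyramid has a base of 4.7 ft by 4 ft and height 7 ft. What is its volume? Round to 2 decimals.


Shape: rectangular pyramid
Base: 4.7 ft x 4 ft, Height h = 7 ft
Formula: V = (1/3) * base_area * h
base_area = 4.7 * 4 = 18.8
base_area * h = 18.8 * 7 = 131.6
V = 131.6 / 3
V = 43.87
43.87 ft^3


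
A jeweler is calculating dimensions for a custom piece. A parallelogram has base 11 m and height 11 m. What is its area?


Shape: parallelogram
Base b = 11 m, Height h = 11 m
Formula: A = b * h
A = 11 * 11
A = 121
121 m^2


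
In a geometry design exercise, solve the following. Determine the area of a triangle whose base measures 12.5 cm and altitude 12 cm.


Shape: triangle
Base b = 12.5 cm, Height h = 12 cm
Formula: A = (1/2) * b * h
A = 0.5 * 12.5 * 12
A = 0.5 * 150
A = 75
75 cm^2


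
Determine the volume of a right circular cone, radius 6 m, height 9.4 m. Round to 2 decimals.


Shape: cone
Radius r = 6 m, Height h = 9.4 m
Formula: V = (1/3) * pi * r^2 * h
r^2 = 36
pi * r^2 * h = pi * 36 * 9.4 = 338.4 * pi
V = 338.4 * pi / 3
V = 354.37
354.37 m^3


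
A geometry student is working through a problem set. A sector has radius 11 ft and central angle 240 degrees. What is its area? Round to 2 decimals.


Shape: circular sector
Radius r = 11 ft, Angle = 240 degrees
Formula: A = (angle/360) * pi * r^2
r^2 = 121
Fraction of circle = 240/360
A = (240/360) * pi * 121
A = 80.666667 * pi
A = 253.42
253.42 ft^2


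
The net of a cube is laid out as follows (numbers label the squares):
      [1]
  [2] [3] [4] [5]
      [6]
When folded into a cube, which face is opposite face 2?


Net: cross layout. Take square 3 as the base (bottom).
Fold the four squares in the horizontal row up around 3: 2 -> left, 4 -> right, 5 wraps to the top.
Fold 1 and 6 up from 3: 1 -> back, 6 -> front.
Opposite pairs are therefore: (1, 6), (2, 4), (3, 5).
Face 2 is opposite face 4.
face 4


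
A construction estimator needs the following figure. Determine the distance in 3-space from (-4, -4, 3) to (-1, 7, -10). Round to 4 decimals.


3D distance between two points
P1 = (-4, -4, 3), P2 = (-1, 7, -10)
Formula: d = sqrt((x2-x1)^2 + (y2-y1)^2 + (z2-z1)^2)
dx = -1 - -4 = 3
dy = 7 - -4 = 11
dz = -10 - 3 = -13
dx^2 + dy^2 + dz^2 = 9 + 121 + 169 = 299
d = sqrt(299)
d = 17.2916
17.2916 units


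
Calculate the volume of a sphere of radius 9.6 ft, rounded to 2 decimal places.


Shape: sphere
Radius r = 9.6 ft
Formula: V = (4/3) * pi * r^3
r^3 = 884.736
(4/3) * 884.736 = 1179.648
V = 1179.648 * pi
V = 3705.97
3705.97 ft^3


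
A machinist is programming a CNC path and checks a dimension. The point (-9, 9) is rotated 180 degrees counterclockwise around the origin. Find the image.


Transformation: rotation about the origin
Original point: (-9, 9)
Rule for 180 deg: (x, y) -> (-x, -y)
Apply: (-9, 9) -> (9, -9)
(9, -9)


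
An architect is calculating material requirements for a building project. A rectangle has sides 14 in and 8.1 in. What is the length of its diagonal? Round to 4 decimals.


Shape: rectangle (diagonal via Pythagoras)
Sides: 14 in and 8.1 in
Formula: d = sqrt(l^2 + w^2)
l^2 = 196, w^2 = 65.61
l^2 + w^2 = 261.61
d = sqrt(261.61)
d = 16.1744
16.1744 in


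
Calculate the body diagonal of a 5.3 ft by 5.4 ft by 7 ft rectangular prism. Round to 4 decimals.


Shape: rectangular box (space diagonal)
l = 5.3 ft, w = 5.4 ft, h = 7 ft
Visualize: the diagonal of the base, then a right triangle with that diagonal and the height.
Formula: d = sqrt(l^2 + w^2 + h^2)
l^2 + w^2 + h^2 = 28.09 + 29.16 + 49 = 106.25
d = sqrt(106.25)
d = 10.3078
10.3078 ft


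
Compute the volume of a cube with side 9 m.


Shape: cube
Side s = 9 m
Formula: V = s^3
V = 9 * 9 * 9
V = 81 * 9
V = 729
729 m^3


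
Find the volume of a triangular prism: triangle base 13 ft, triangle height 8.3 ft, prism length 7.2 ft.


Shape: triangular prism
Triangle base = 13 ft, triangle height = 8.3 ft, prism length L = 7.2 ft
Formula: V = (1/2 * b * h_tri) * L
Cross-section area = 0.5 * 13 * 8.3 = 53.95
V = 53.95 * 7.2
V = 388.44
388.44 ft^3


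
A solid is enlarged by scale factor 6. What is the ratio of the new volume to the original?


Linear scale factor k = 6
Rule: under a linear scaling by k, volumes scale by k^3.
k^3 = 6 * 6 * 6
k^3 = 36 * 6
k^3 = 216
Volume scales by a factor of 216.
216 (dimensionless)


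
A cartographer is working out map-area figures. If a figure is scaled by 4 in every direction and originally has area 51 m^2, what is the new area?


Linear scale factor k = 4
Original area = 51 m^2
Rule: under a linear scaling by k, areas scale by k^2.
k^2 = 4^2 = 16
New area = 51 * 16
New area = 816
816 m^2


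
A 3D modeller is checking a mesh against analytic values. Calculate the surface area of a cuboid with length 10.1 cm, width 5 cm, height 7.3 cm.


Shape: rectangular prism
l = 10.1 cm, w = 5 cm, h = 7.3 cm
Formula: SA = 2(lw + lh + wh)
lw = 50.5, lh = 73.73, wh = 36.5
lw + lh + wh = 160.73
SA = 2 * 160.73
SA = 321.46
321.46 cm^2


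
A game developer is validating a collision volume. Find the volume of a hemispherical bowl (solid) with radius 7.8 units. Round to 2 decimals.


Shape: hemisphere (half of a sphere)
Radius r = 7.8 units
Formula: V = (1/2) * (4/3) * pi * r^3 = (2/3) * pi * r^3
r^3 = 474.552
(2/3) * 474.552 = 316.368
V = 316.368 * pi
V = 993.9
993.9 units^3


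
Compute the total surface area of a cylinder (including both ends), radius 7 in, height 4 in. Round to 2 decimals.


Shape: closed cylinder
Radius r = 7 in, Height h = 4 in
Formula: SA = 2*pi*r^2 + 2*pi*r*h = 2*pi*r*(r + h)
r + h = 11
2 * r * (r + h) = 2 * 7 * 11 = 154
SA = 154 * pi
SA = 483.81
483.81 in^2


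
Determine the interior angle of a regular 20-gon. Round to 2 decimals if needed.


Shape: regular icosagon (20 sides)
Formula: interior angle = (n - 2) * 180 / n
(n - 2) = 18
(n - 2) * 180 = 3240
angle = 3240 / 20
angle = 162
162 degrees


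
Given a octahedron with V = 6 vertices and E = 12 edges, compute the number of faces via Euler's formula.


Polyhedron: octahedron
Euler's formula for convex polyhedra: V - E + F = 2
Given: V = 6 vertices and E = 12 edges
Solve for F:
F = 2 + E - V = 2 + 12 - 6 = 8
8 faces


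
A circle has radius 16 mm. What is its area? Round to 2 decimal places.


Shape: circle
Radius r = 16 mm
Formula: A = pi * r^2
r^2 = 16^2 = 256
A = pi * 256
A = 804.25
804.25 mm^2


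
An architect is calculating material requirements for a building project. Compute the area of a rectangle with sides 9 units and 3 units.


Shape: rectangle
Length l = 9 units, Width w = 3 units
Formula: A = l * w
A = 9 * 3
A = 27
27 units^2


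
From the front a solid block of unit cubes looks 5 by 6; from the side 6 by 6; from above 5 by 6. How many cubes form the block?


Orthographic views of a solid rectangular block:
Front view 5 x 6 -> length = 5, height = 6
Side view 6 x 6 -> width = 6, height = 6 (consistent)
Top view 5 x 6 -> confirms length = 5, width = 6
The block is 5 x 6 x 6.
Total unit cubes = 5 * 6 * 6 = 180
180 unit cubes


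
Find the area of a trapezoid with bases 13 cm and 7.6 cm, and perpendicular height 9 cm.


Shape: trapezoid
Parallel sides a = 13 cm, b = 7.6 cm; Height h = 9 cm
Formula: A = (a + b) * h / 2
a + b = 13 + 7.6 = 20.6
A = 20.6 * 9 / 2
A = 185.4 / 2
A = 92.7
92.7 cm^2


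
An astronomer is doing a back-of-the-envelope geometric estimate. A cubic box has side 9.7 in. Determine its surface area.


Shape: cube
Side s = 9.7 in
A cube has 6 square faces.
Formula: SA = 6 * s^2
s^2 = 94.09
SA = 6 * 94.09
SA = 564.54
564.54 in^2


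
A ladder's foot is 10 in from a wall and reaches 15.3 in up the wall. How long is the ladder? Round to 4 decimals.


Shape: right triangle
Legs a = 10 in, b = 15.3 in
Formula: c = sqrt(a^2 + b^2)
a^2 = 100, b^2 = 234.09
a^2 + b^2 = 334.09
c = sqrt(334.09)
c = 18.2781
18.2781 in


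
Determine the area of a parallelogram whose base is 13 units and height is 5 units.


Shape: parallelogram
Base b = 13 units, Height h = 5 units
Formula: A = b * h
A = 13 * 5
A = 65
65 units^2


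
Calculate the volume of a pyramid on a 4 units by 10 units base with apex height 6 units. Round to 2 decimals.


Shape: rectangular pyramid
Base: 4 units x 10 units, Height h = 6 units
Formula: V = (1/3) * base_area * h
base_area = 4 * 10 = 40
base_area * h = 40 * 6 = 240
V = 240 / 3
V = 80
80 units^3


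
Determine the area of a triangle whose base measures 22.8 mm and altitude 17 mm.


Shape: triangle
Base b = 22.8 mm, Height h = 17 mm
Formula: A = (1/2) * b * h
A = 0.5 * 22.8 * 17
A = 0.5 * 387.6
A = 193.8
193.8 mm^2


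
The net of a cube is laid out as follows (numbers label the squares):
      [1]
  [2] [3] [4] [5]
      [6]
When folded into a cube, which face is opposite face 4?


Net: cross layout. Take square 3 as the base (bottom).
Fold the four squares in the horizontal row up around 3: 2 -> left, 4 -> right, 5 wraps to the top.
Fold 1 and 6 up from 3: 1 -> back, 6 -> front.
Opposite pairs are therefore: (1, 6), (2, 4), (3, 5).
Face 4 is opposite face 2.
face 2


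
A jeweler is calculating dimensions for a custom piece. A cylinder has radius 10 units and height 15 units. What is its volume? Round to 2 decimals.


Shape: cylinder
Radius r = 10 units, Height h = 15 units
Formula: V = pi * r^2 * h
r^2 = 100
V = pi * 100 * 15
V = 1500 * pi
V = 4712.39
4712.39 units^3


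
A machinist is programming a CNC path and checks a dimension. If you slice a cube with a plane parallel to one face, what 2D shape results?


Solid: cube
Cutting plane: parallel to one face
Visualize the intersection of the plane with the solid's surface.
The boundary of the cut region is a square.
square


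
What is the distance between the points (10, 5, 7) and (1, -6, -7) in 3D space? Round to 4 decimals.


3D distance between two points
P1 = (10, 5, 7), P2 = (1, -6, -7)
Formula: d = sqrt((x2-x1)^2 + (y2-y1)^2 + (z2-z1)^2)
dx = 1 - 10 = -9
dy = -6 - 5 = -11
dz = -7 - 7 = -14
dx^2 + dy^2 + dz^2 = 81 + 121 + 196 = 398
d = sqrt(398)
d = 19.9499
19.9499 units


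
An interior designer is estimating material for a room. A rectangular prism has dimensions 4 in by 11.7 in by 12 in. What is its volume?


Shape: rectangular prism
l = 4 in, w = 11.7 in, h = 12 in
Formula: V = l * w * h
V = 4 * 11.7 * 12
V = 46.8 * 12
V = 561.6
561.6 in^3


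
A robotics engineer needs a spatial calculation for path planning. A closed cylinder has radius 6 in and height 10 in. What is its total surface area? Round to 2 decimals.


Shape: closed cylinder
Radius r = 6 in, Height h = 10 in
Formula: SA = 2*pi*r^2 + 2*pi*r*h = 2*pi*r*(r + h)
r + h = 16
2 * r * (r + h) = 2 * 6 * 16 = 192
SA = 192 * pi
SA = 603.19
603.19 in^2


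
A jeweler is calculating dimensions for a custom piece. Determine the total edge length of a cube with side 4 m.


Shape: cube
Side s = 4 m
A cube has 12 edges, all equal.
Formula: total edge length = 12 * s
Total = 12 * 4
Total = 48
48 m


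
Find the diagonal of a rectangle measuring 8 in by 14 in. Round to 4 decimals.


Shape: rectangle (diagonal via Pythagoras)
Sides: 8 in and 14 in
Formula: d = sqrt(l^2 + w^2)
l^2 = 64, w^2 = 196
l^2 + w^2 = 260
d = sqrt(260)
d = 16.1245
16.1245 in


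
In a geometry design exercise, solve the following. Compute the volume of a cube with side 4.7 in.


Shape: cube
Side s = 4.7 in
Formula: V = s^3
V = 4.7 * 4.7 * 4.7
V = 22.09 * 4.7
V = 103.823
103.823 in^3


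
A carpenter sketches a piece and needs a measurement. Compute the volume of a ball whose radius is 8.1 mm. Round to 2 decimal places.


Shape: sphere
Radius r = 8.1 mm
Formula: V = (4/3) * pi * r^3
r^3 = 531.441
(4/3) * 531.441 = 708.588
V = 708.588 * pi
V = 2226.09
2226.09 mm^3


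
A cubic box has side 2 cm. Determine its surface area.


Shape: cube
Side s = 2 cm
A cube has 6 square faces.
Formula: SA = 6 * s^2
s^2 = 4
SA = 6 * 4
SA = 24
24 cm^2


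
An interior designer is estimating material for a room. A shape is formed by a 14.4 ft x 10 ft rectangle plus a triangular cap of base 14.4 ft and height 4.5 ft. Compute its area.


Composite shape: rectangle + triangle
Rectangle area = 14.4 * 10 = 144
Triangle area = 0.5 * 14.4 * 4.5 = 32.4
Total = 144 + 32.4
Total = 176.4
176.4 ft^2


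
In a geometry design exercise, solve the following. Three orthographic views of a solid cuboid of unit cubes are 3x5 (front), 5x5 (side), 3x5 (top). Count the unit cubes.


Orthographic views of a solid rectangular block:
Front view 3 x 5 -> length = 3, height = 5
Side view 5 x 5 -> width = 5, height = 5 (consistent)
Top view 3 x 5 -> confirms length = 3, width = 5
The block is 3 x 5 x 5.
Total unit cubes = 3 * 5 * 5 = 75
75 unit cubes


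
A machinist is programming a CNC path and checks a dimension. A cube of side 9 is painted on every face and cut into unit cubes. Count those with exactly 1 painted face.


Large cube: 9 x 9 x 9, cut into unit cubes.
n = 9, so n - 2 = 7
Cubes with 1 painted face lie in the interior of each face.
A cube has 6 faces; each contributes (n - 2)^2 = 49 such cubes.
Count = 6 * 49 = 294
294 unit cubes


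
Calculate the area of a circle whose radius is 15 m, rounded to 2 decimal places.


Shape: circle
Radius r = 15 m
Formula: A = pi * r^2
r^2 = 15^2 = 225
A = pi * 225
A = 706.86
706.86 m^2


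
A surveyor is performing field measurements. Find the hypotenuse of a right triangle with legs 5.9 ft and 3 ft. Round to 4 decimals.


Shape: right triangle
Legs a = 5.9 ft, b = 3 ft
Formula: c = sqrt(a^2 + b^2)
a^2 = 34.81, b^2 = 9
a^2 + b^2 = 43.81
c = sqrt(43.81)
c = 6.6189
6.6189 ft


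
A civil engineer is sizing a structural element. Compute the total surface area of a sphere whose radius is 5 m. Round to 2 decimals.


Shape: sphere
Radius r = 5 m
Formula: SA = 4 * pi * r^2
r^2 = 25
SA = 4 * pi * 25
SA = 100 * pi
SA = 314.16
314.16 m^2


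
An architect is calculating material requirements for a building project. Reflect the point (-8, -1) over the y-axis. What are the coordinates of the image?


Transformation: reflection
Original point: (-8, -1)
Rule for reflection over the y-axis: (x, y) -> (-x, y)
Apply: (-8, -1) -> (8, -1)
(8, -1)


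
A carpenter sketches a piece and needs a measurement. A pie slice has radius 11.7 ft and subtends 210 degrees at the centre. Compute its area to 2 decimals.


Shape: circular sector
Radius r = 11.7 ft, Angle = 210 degrees
Formula: A = (angle/360) * pi * r^2
r^2 = 136.89
Fraction of circle = 210/360
A = (210/360) * pi * 136.89
A = 79.8525 * pi
A = 250.86
250.86 ft^2


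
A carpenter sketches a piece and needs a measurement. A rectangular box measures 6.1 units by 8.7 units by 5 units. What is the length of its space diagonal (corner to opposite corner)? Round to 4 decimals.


Shape: rectangular box (space diagonal)
l = 6.1 units, w = 8.7 units, h = 5 units
Visualize: the diagonal of the base, then a right triangle with that diagonal and the height.
Formula: d = sqrt(l^2 + w^2 + h^2)
l^2 + w^2 + h^2 = 37.21 + 75.69 + 25 = 137.9
d = sqrt(137.9)
d = 11.7431
11.7431 units


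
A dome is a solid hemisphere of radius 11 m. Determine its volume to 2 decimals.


Shape: hemisphere (half of a sphere)
Radius r = 11 m
Formula: V = (1/2) * (4/3) * pi * r^3 = (2/3) * pi * r^3
r^3 = 1331
(2/3) * 1331 = 887.333333
V = 887.333333 * pi
V = 2787.64
2787.64 m^3


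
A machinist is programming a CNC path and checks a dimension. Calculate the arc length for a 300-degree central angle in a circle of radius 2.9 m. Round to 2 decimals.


Shape: circular arc
Radius r = 2.9 m, Angle = 300 degrees
Formula: L = (angle/360) * 2 * pi * r
2 * pi * r = 5.8 * pi
L = (300/360) * 5.8 * pi
L = 4.833333 * pi
L = 15.18
15.18 m


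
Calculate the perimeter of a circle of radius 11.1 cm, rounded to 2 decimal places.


Shape: circle
Radius r = 11.1 cm
Formula: C = 2 * pi * r
C = 2 * pi * 11.1
C = 22.2 * pi
C = 69.74
69.74 cm


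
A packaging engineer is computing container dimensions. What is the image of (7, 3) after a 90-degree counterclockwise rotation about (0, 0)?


Transformation: rotation about the origin
Original point: (7, 3)
Rule for 90 deg counterclockwise: (x, y) -> (-y, x)
Apply: (7, 3) -> (-3, 7)
(-3, 7)


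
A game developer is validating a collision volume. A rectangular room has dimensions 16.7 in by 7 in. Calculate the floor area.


Shape: rectangle
Length l = 16.7 in, Width w = 7 in
Formula: A = l * w
A = 16.7 * 7
A = 116.9
116.9 in^2


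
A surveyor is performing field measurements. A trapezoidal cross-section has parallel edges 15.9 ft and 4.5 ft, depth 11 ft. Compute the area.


Shape: trapezoid
Parallel sides a = 15.9 ft, b = 4.5 ft; Height h = 11 ft
Formula: A = (a + b) * h / 2
a + b = 15.9 + 4.5 = 20.4
A = 20.4 * 11 / 2
A = 224.4 / 2
A = 112.2
112.2 ft^2


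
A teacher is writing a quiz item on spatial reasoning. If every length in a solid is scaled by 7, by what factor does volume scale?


Linear scale factor k = 7
Rule: under a linear scaling by k, volumes scale by k^3.
k^3 = 7 * 7 * 7
k^3 = 49 * 7
k^3 = 343
Volume scales by a factor of 343.
343 (dimensionless)


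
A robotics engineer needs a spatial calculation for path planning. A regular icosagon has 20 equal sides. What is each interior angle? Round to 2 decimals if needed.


Shape: regular icosagon (20 sides)
Formula: interior angle = (n - 2) * 180 / n
(n - 2) = 18
(n - 2) * 180 = 3240
angle = 3240 / 20
angle = 162
162 degrees


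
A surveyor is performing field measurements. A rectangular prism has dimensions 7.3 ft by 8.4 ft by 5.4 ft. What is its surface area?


Shape: rectangular prism
l = 7.3 ft, w = 8.4 ft, h = 5.4 ft
Formula: SA = 2(lw + lh + wh)
lw = 61.32, lh = 39.42, wh = 45.36
lw + lh + wh = 146.1
SA = 2 * 146.1
SA = 292.2
292.2 ft^2


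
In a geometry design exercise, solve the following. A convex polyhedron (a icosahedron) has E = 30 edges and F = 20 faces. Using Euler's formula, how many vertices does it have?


Polyhedron: icosahedron
Euler's formula for convex polyhedra: V - E + F = 2
Given: E = 30 edges and F = 20 faces
Solve for V:
V = 2 + E - F = 2 + 30 - 20 = 12
12 vertices


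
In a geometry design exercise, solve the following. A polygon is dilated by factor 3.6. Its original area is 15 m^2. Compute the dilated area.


Linear scale factor k = 3.6
Original area = 15 m^2
Rule: under a linear scaling by k, areas scale by k^2.
k^2 = 3.6^2 = 12.96
New area = 15 * 12.96
New area = 194.4
194.4 m^2


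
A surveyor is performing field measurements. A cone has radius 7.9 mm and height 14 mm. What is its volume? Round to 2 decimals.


Shape: cone
Radius r = 7.9 mm, Height h = 14 mm
Formula: V = (1/3) * pi * r^2 * h
r^2 = 62.41
pi * r^2 * h = pi * 62.41 * 14 = 873.74 * pi
V = 873.74 * pi / 3
V = 914.98
914.98 mm^3


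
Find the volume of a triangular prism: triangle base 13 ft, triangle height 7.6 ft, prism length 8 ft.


Shape: triangular prism
Triangle base = 13 ft, triangle height = 7.6 ft, prism length L = 8 ft
Formula: V = (1/2 * b * h_tri) * L
Cross-section area = 0.5 * 13 * 7.6 = 49.4
V = 49.4 * 8
V = 395.2
395.2 ft^3


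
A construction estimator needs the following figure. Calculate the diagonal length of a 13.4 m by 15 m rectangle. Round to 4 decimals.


Shape: rectangle (diagonal via Pythagoras)
Sides: 13.4 m and 15 m
Formula: d = sqrt(l^2 + w^2)
l^2 = 179.56, w^2 = 225
l^2 + w^2 = 404.56
d = sqrt(404.56)
d = 20.1137
20.1137 m


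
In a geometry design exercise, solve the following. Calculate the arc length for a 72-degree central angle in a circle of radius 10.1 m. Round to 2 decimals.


Shape: circular arc
Radius r = 10.1 m, Angle = 72 degrees
Formula: L = (angle/360) * 2 * pi * r
2 * pi * r = 20.2 * pi
L = (72/360) * 20.2 * pi
L = 4.04 * pi
L = 12.69
12.69 m


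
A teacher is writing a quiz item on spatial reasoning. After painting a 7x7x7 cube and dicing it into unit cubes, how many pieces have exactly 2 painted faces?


Large cube: 7 x 7 x 7, cut into unit cubes.
n = 7, so n - 2 = 5
Cubes with 2 painted faces lie along the edges, excluding corners.
A cube has 12 edges; each contributes (n - 2) = 5 such cubes.
Count = 12 * 5 = 60
60 unit cubes


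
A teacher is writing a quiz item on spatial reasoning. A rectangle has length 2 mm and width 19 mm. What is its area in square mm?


Shape: rectangle
Length l = 2 mm, Width w = 19 mm
Formula: A = l * w
A = 2 * 19
A = 38
38 mm^2


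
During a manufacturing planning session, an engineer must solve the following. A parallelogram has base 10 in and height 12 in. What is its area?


Shape: parallelogram
Base b = 10 in, Height h = 12 in
Formula: A = b * h
A = 10 * 12
A = 120
120 in^2


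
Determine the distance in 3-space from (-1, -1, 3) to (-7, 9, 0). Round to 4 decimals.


3D distance between two points
P1 = (-1, -1, 3), P2 = (-7, 9, 0)
Formula: d = sqrt((x2-x1)^2 + (y2-y1)^2 + (z2-z1)^2)
dx = -7 - -1 = -6
dy = 9 - -1 = 10
dz = 0 - 3 = -3
dx^2 + dy^2 + dz^2 = 36 + 100 + 9 = 145
d = sqrt(145)
d = 12.0416
12.0416 units


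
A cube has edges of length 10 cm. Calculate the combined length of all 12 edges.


Shape: cube
Side s = 10 cm
A cube has 12 edges, all equal.
Formula: total edge length = 12 * s
Total = 12 * 10
Total = 120
120 cm


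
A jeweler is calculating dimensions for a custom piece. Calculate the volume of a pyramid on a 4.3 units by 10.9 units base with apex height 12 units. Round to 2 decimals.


Shape: rectangular pyramid
Base: 4.3 units x 10.9 units, Height h = 12 units
Formula: V = (1/3) * base_area * h
base_area = 4.3 * 10.9 = 46.87
base_area * h = 46.87 * 12 = 562.44
V = 562.44 / 3
V = 187.48
187.48 units^3


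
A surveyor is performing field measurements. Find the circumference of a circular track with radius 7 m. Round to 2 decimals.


Shape: circle
Radius r = 7 m
Formula: C = 2 * pi * r
C = 2 * pi * 7
C = 14 * pi
C = 43.98
43.98 m


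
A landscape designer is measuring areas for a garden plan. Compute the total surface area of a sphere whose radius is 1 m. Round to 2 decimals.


Shape: sphere
Radius r = 1 m
Formula: SA = 4 * pi * r^2
r^2 = 1
SA = 4 * pi * 1
SA = 4 * pi
SA = 12.57
12.57 m^2


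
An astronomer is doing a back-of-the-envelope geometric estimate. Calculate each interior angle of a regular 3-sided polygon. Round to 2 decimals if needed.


Shape: regular triangle (3 sides)
Formula: interior angle = (n - 2) * 180 / n
(n - 2) = 1
(n - 2) * 180 = 180
angle = 180 / 3
angle = 60
60 degrees


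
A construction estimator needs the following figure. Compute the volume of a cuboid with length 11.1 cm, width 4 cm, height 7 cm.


Shape: rectangular prism
l = 11.1 cm, w = 4 cm, h = 7 cm
Formula: V = l * w * h
V = 11.1 * 4 * 7
V = 44.4 * 7
V = 310.8
310.8 cm^3


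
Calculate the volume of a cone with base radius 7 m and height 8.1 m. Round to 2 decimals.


Shape: cone
Radius r = 7 m, Height h = 8.1 m
Formula: V = (1/3) * pi * r^2 * h
r^2 = 49
pi * r^2 * h = pi * 49 * 8.1 = 396.9 * pi
V = 396.9 * pi / 3
V = 415.63
415.63 m^3


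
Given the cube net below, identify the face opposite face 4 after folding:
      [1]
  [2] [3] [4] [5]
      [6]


Net: cross layout. Take square 3 as the base (bottom).
Fold the four squares in the horizontal row up around 3: 2 -> left, 4 -> right, 5 wraps to the top.
Fold 1 and 6 up from 3: 1 -> back, 6 -> front.
Opposite pairs are therefore: (1, 6), (2, 4), (3, 5).
Face 4 is opposite face 2.
face 2


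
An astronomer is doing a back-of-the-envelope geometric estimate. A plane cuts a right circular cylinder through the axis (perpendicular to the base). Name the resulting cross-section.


Solid: right circular cylinder
Cutting plane: through the axis (perpendicular to the base)
Visualize the intersection of the plane with the solid's surface.
The boundary of the cut region is a rectangle.
rectangle


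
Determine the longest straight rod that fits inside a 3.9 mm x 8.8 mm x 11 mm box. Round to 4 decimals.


Shape: rectangular box (space diagonal)
l = 3.9 mm, w = 8.8 mm, h = 11 mm
Visualize: the diagonal of the base, then a right triangle with that diagonal and the height.
Formula: d = sqrt(l^2 + w^2 + h^2)
l^2 + w^2 + h^2 = 15.21 + 77.44 + 121 = 213.65
d = sqrt(213.65)
d = 14.6168
14.6168 mm


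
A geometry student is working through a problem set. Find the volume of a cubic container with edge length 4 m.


Shape: cube
Side s = 4 m
Formula: V = s^3
V = 4 * 4 * 4
V = 16 * 4
V = 64
64 m^3


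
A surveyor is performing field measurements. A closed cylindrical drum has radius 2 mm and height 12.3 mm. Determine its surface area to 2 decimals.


Shape: closed cylinder
Radius r = 2 mm, Height h = 12.3 mm
Formula: SA = 2*pi*r^2 + 2*pi*r*h = 2*pi*r*(r + h)
r + h = 14.3
2 * r * (r + h) = 2 * 2 * 14.3 = 57.2
SA = 57.2 * pi
SA = 179.7
179.7 mm^2


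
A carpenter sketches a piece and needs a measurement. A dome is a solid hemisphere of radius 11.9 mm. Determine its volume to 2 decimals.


Shape: hemisphere (half of a sphere)
Radius r = 11.9 mm
Formula: V = (1/2) * (4/3) * pi * r^3 = (2/3) * pi * r^3
r^3 = 1685.159
(2/3) * 1685.159 = 1123.439333
V = 1123.439333 * pi
V = 3529.39
3529.39 mm^3


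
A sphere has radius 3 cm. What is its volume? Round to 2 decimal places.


Shape: sphere
Radius r = 3 cm
Formula: V = (4/3) * pi * r^3
r^3 = 27
(4/3) * 27 = 36
V = 36 * pi
V = 113.1
113.1 cm^3


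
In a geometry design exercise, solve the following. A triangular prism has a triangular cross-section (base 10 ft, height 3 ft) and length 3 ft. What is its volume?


Shape: triangular prism
Triangle base = 10 ft, triangle height = 3 ft, prism length L = 3 ft
Formula: V = (1/2 * b * h_tri) * L
Cross-section area = 0.5 * 10 * 3 = 15
V = 15 * 3
V = 45
45 ft^3


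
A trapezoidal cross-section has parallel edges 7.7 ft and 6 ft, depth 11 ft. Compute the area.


Shape: trapezoid
Parallel sides a = 7.7 ft, b = 6 ft; Height h = 11 ft
Formula: A = (a + b) * h / 2
a + b = 7.7 + 6 = 13.7
A = 13.7 * 11 / 2
A = 150.7 / 2
A = 75.35
75.35 ft^2


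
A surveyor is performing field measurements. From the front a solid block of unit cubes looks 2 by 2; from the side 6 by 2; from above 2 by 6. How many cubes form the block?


Orthographic views of a solid rectangular block:
Front view 2 x 2 -> length = 2, height = 2
Side view 6 x 2 -> width = 6, height = 2 (consistent)
Top view 2 x 6 -> confirms length = 2, width = 6
The block is 2 x 6 x 2.
Total unit cubes = 2 * 6 * 2 = 24
24 unit cubes


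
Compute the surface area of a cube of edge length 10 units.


Shape: cube
Side s = 10 units
A cube has 6 square faces.
Formula: SA = 6 * s^2
s^2 = 100
SA = 6 * 100
SA = 600
600 units^2


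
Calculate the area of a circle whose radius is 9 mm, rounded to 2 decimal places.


Shape: circle
Radius r = 9 mm
Formula: A = pi * r^2
r^2 = 9^2 = 81
A = pi * 81
A = 254.47
254.47 mm^2


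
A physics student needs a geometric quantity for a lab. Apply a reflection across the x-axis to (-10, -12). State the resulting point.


Transformation: reflection
Original point: (-10, -12)
Rule for reflection over the x-axis: (x, y) -> (x, -y)
Apply: (-10, -12) -> (-10, 12)
(-10, 12)


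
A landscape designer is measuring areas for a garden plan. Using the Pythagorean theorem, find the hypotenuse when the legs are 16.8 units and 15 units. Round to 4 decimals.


Shape: right triangle
Legs a = 16.8 units, b = 15 units
Formula: c = sqrt(a^2 + b^2)
a^2 = 282.24, b^2 = 225
a^2 + b^2 = 507.24
c = sqrt(507.24)
c = 22.522
22.522 units


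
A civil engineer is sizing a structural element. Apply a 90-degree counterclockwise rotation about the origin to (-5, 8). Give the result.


Transformation: rotation about the origin
Original point: (-5, 8)
Rule for 90 deg counterclockwise: (x, y) -> (-y, x)
Apply: (-5, 8) -> (-8, -5)
(-8, -5)


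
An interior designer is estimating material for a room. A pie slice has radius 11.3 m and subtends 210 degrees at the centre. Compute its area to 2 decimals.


Shape: circular sector
Radius r = 11.3 m, Angle = 210 degrees
Formula: A = (angle/360) * pi * r^2
r^2 = 127.69
Fraction of circle = 210/360
A = (210/360) * pi * 127.69
A = 74.485833 * pi
A = 234
234 m^2
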